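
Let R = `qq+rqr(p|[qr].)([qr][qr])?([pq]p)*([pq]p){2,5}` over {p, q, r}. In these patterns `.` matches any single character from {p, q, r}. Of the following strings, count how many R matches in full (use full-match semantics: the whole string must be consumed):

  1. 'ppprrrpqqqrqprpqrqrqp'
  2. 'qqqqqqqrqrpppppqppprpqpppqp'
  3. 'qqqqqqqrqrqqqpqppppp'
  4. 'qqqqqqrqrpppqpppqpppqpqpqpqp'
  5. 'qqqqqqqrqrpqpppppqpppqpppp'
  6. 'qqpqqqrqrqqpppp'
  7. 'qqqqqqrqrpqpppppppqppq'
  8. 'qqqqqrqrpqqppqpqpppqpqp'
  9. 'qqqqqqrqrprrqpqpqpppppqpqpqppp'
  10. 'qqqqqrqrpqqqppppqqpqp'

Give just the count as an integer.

1 → no match — must start with 'qq'
2 → no match
3 → match
4 → match
5 → no match
6 → no match
7 → no match — must end with 'p'
8 → match
9 → match
10 → no match
Total matched: 4

4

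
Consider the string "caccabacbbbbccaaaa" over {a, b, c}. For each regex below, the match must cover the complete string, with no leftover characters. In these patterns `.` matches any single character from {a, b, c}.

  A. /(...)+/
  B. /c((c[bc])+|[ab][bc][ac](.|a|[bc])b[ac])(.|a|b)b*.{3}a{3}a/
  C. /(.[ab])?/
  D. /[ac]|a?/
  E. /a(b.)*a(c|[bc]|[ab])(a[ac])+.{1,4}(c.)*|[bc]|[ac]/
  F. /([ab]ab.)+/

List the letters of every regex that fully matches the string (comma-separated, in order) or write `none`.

A → match
B → match
C → no match
D → no match
E → no match
F → no match

A, B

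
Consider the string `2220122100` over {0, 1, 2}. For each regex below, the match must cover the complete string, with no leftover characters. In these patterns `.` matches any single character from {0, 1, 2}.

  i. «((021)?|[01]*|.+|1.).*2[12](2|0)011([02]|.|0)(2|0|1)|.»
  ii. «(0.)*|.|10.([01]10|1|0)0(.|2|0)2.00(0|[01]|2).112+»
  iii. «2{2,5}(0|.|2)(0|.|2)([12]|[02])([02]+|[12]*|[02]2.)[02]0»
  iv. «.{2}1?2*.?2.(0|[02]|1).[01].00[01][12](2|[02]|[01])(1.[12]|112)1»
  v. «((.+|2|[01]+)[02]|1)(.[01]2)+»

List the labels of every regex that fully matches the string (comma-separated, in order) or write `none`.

i → no match
ii → no match
iii → match
iv → no match — must end with `1`
v → no match — must end with `2`

iii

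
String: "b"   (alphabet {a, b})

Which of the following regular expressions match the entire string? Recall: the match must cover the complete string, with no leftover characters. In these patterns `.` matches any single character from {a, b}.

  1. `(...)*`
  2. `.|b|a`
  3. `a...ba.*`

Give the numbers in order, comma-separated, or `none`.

1 → no match
2 → match
3 → no match — must start with "a"

2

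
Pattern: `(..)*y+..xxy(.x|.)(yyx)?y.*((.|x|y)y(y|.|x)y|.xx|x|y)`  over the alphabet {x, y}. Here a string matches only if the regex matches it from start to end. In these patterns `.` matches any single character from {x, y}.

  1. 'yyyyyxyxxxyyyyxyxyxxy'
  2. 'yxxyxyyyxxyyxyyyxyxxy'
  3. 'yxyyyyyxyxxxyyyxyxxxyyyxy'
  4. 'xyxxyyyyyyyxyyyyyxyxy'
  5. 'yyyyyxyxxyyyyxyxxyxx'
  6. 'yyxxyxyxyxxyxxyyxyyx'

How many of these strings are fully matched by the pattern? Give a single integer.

1 → no match
2 → no match
3 → no match
4 → no match
5 → match
6 → match
Total matched: 2

2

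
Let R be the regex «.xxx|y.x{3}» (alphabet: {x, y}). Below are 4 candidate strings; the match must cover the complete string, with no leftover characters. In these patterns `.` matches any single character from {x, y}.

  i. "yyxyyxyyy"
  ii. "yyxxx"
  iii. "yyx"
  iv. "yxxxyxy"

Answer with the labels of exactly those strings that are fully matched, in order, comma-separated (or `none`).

ii

i → no match
ii → match
iii → no match
iv → no match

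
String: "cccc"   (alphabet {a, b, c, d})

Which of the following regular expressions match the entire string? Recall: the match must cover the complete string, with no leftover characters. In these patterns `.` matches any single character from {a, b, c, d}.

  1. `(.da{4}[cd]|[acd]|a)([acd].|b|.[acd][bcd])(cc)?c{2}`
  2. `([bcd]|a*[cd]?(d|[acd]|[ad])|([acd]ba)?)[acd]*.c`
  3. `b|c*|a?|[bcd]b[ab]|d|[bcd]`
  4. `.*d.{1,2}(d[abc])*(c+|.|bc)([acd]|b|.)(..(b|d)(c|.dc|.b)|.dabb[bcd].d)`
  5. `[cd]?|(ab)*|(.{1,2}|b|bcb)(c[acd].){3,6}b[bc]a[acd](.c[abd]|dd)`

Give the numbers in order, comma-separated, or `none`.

1 → no match
2 → match
3 → match
4 → no match
5 → no match

2, 3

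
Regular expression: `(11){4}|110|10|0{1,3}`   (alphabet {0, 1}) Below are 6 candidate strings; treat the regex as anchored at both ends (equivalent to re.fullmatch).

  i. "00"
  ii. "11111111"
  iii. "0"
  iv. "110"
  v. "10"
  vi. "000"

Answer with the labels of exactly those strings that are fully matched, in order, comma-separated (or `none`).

i, ii, iii, iv, v, vi

i → match
ii → match
iii → match
iv → match
v → match
vi → match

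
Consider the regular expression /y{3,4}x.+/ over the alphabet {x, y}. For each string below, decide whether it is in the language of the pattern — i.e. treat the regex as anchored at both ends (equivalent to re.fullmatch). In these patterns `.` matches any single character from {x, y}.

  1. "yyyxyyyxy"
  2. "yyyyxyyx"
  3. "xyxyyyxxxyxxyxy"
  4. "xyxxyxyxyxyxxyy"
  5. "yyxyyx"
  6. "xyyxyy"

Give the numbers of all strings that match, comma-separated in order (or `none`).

1 → match
2 → match
3 → no match — must start with "y"
4 → no match — must start with "y"
5 → no match
6 → no match — must start with "y"

1, 2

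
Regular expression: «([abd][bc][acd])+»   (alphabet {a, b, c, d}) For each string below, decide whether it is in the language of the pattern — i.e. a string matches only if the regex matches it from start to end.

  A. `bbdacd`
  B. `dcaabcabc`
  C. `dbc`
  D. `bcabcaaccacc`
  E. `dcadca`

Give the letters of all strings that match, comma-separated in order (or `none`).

A. `bbdacd` → match
B. `dcaabcabc` → match
C. `dbc` → match
D. `bcabcaaccacc` → match
E. `dcadca` → match

A, B, C, D, E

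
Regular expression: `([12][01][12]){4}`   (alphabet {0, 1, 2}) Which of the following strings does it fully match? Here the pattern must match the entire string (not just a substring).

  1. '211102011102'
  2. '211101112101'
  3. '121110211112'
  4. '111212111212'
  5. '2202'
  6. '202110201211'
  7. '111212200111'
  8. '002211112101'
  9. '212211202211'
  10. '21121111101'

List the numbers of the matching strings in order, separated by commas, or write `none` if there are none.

2, 4, 9

1 → no match
2 → match
3 → no match
4 → match
5 → no match
6 → no match
7 → no match
8 → no match
9 → match
10 → no match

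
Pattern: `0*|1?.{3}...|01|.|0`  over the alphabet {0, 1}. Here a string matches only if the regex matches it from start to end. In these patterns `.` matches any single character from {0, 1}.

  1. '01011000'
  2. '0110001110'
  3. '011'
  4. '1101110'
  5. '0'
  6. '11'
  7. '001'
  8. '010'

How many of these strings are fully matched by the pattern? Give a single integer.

1 → no match
2 → no match
3 → no match
4 → match
5 → match
6 → no match
7 → no match
8 → no match
Total matched: 2

2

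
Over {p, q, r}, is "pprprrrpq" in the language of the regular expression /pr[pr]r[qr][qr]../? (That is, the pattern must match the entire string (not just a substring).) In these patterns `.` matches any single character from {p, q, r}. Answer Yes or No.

No

Every match must start with "pr", but "pprprrrpq" does not.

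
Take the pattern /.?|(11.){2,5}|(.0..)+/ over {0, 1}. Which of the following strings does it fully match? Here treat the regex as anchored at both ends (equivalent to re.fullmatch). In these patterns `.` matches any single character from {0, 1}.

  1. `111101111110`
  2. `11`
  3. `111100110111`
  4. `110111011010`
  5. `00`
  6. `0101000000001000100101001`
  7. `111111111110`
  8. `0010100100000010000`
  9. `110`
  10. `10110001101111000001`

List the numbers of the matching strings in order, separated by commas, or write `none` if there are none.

1. `111101111110` → no match
2. `11` → no match
3. `111100110111` → no match
4. `110111011010` → no match
5. `00` → no match
6 → no match
7. `111111111110` → match
8 → no match
9. `110` → no match
10 → no match

7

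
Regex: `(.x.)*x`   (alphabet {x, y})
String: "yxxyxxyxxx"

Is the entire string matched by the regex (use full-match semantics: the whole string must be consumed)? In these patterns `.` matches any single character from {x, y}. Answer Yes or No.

Yes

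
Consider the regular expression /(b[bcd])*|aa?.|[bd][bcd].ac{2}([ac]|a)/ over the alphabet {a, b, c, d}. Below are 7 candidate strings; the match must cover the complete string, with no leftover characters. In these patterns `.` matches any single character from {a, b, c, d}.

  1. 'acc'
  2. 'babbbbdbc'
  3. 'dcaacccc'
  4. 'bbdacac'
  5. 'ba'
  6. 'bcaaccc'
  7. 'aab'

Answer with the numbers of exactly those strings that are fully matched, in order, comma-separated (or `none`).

1 → no match
2 → no match
3 → no match
4 → no match
5 → no match
6 → match
7 → match

6, 7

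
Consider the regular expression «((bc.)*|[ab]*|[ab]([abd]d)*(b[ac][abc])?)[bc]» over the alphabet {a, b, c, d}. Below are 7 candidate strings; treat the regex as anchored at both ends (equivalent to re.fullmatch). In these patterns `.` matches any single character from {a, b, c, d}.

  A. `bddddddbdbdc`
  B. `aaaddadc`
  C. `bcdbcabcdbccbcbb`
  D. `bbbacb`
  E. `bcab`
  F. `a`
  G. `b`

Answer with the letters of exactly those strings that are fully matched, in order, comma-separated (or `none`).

A → match
B → no match
C → match
D → no match
E → match
F → no match
G → match

A, C, E, G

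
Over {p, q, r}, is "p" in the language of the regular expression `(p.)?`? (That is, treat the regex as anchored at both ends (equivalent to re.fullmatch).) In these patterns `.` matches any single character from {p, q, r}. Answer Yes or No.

No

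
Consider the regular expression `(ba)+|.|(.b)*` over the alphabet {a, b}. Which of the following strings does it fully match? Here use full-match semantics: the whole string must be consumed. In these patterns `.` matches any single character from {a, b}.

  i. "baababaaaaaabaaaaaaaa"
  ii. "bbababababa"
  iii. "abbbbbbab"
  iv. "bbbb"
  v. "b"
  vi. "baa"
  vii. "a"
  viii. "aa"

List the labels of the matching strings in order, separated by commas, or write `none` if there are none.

iv, v, vii

i → no match
ii. "bbababababa" → no match
iii. "abbbbbbab" → no match
iv. "bbbb" → match
v. "b" → match
vi. "baa" → no match
vii. "a" → match
viii. "aa" → no match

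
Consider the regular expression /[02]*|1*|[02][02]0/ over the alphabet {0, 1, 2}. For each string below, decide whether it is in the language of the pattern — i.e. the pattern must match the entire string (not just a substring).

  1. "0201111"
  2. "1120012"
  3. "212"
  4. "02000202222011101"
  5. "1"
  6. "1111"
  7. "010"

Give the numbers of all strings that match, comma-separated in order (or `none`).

5, 6

1 → no match
2 → no match
3 → no match
4 → no match
5 → match
6 → match
7 → no match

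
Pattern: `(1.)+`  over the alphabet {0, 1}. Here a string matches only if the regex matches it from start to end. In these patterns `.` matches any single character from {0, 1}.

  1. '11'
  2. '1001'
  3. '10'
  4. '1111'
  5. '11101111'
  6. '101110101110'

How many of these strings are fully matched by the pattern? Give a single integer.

5

1 → match
2 → no match
3 → match
4 → match
5 → match
6 → match
Total matched: 5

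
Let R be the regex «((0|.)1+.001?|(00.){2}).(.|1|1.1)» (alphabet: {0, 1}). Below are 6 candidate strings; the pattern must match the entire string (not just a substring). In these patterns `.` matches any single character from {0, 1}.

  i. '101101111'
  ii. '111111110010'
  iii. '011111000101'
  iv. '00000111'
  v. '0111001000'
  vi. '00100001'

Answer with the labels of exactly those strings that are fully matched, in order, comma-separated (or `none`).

i → no match
ii → match
iii → match
iv → match
v → no match
vi → match

ii, iii, iv, vi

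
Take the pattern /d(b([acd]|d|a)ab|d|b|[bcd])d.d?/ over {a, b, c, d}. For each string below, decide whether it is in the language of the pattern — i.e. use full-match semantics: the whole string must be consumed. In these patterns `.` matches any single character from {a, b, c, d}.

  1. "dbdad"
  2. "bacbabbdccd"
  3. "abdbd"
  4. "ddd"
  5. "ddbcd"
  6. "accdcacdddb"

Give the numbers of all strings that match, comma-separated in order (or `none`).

1

1 → match
2 → no match — must start with "d"
3 → no match — must start with "d"
4 → no match
5 → no match
6 → no match — must start with "d"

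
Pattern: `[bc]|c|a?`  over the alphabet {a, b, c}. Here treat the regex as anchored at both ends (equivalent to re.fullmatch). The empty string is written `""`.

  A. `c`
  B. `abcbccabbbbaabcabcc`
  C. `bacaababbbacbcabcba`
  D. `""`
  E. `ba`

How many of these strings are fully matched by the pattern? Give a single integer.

2

A → match
B → no match
C → no match
D → match
E → no match
Total matched: 2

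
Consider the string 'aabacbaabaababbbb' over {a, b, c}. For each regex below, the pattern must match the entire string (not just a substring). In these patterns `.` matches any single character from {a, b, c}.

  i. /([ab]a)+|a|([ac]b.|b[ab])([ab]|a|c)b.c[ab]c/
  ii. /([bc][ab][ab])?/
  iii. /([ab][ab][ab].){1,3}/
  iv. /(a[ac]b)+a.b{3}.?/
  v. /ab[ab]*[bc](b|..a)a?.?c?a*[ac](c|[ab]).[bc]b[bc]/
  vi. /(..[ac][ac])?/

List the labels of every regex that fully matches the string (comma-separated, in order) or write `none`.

iv

i → no match
ii → no match
iii → no match
iv → match
v → no match — must start with 'ab'
vi → no match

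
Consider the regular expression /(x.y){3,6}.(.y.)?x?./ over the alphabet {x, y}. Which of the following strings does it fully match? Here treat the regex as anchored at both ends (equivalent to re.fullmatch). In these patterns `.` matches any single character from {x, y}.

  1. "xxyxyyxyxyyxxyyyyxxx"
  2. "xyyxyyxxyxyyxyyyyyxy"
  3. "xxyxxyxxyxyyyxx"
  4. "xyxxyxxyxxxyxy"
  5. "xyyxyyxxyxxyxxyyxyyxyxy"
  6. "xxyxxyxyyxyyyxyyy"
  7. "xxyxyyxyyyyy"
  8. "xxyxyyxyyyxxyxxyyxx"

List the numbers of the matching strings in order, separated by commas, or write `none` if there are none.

1 → no match
2 → match
3 → match
4 → no match
5 → no match
6 → match
7 → no match
8 → no match

2, 3, 6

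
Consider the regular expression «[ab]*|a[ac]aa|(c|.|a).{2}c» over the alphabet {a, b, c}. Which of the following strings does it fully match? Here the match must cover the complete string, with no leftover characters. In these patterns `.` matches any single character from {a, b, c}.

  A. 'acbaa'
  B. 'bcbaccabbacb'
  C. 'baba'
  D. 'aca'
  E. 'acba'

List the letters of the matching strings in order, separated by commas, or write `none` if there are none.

C

A → no match
B → no match
C → match
D → no match
E → no match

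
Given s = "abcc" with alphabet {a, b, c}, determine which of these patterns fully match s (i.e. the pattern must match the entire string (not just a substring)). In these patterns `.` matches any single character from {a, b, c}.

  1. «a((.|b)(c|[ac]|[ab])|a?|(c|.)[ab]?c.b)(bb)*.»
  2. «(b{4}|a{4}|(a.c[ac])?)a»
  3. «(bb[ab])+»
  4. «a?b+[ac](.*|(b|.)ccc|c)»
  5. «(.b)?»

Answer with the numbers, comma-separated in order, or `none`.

1, 4

1 → match
2 → no match — must end with "a"
3 → no match — must start with "bb"
4 → match
5 → no match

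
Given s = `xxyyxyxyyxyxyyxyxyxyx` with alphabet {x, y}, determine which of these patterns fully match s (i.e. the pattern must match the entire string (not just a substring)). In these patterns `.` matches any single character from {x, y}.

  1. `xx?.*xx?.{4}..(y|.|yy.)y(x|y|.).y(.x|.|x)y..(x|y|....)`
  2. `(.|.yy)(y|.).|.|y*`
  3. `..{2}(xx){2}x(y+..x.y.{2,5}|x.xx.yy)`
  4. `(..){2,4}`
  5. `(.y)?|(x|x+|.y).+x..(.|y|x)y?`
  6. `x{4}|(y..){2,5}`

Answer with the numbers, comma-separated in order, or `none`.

1

1 → match
2 → no match
3 → no match
4 → no match
5 → no match
6 → no match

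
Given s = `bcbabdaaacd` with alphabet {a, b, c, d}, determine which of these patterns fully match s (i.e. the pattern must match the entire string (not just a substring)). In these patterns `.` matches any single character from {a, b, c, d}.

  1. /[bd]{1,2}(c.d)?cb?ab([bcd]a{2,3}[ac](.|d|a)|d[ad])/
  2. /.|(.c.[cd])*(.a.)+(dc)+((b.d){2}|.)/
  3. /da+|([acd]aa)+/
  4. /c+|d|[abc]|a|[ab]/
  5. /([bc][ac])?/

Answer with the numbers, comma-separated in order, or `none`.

1 → match
2 → no match
3 → no match
4 → no match
5 → no match

1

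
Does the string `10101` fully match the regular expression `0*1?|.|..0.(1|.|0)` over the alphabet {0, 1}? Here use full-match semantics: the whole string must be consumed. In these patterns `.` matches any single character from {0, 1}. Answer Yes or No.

No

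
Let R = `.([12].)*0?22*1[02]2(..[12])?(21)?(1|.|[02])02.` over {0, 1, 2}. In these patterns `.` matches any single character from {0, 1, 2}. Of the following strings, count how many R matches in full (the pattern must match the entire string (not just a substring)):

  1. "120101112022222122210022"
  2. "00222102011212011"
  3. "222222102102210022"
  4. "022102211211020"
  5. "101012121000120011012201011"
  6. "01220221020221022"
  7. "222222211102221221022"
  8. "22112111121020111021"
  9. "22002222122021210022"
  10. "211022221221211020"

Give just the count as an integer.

1 → match
2 → no match
3 → match
4 → match
5 → no match
6 → match
7 → match
8 → match
9 → match
10 → match
Total matched: 8

8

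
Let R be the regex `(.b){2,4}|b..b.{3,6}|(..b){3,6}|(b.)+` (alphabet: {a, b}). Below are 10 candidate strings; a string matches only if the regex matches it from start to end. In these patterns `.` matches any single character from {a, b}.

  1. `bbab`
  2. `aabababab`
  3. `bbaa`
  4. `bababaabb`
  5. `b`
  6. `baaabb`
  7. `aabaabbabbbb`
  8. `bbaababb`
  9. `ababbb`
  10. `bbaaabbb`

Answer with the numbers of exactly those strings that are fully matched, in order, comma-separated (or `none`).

1, 7, 9

1 → match
2 → no match
3 → no match
4 → no match
5 → no match
6 → no match
7 → match
8 → no match
9 → match
10 → no match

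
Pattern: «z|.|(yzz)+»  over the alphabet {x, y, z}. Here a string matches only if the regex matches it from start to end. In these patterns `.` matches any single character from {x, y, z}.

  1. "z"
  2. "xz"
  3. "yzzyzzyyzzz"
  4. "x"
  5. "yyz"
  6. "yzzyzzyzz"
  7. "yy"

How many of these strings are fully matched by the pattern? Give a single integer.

1 → match
2 → no match
3 → no match
4 → match
5 → no match
6 → match
7 → no match
Total matched: 3

3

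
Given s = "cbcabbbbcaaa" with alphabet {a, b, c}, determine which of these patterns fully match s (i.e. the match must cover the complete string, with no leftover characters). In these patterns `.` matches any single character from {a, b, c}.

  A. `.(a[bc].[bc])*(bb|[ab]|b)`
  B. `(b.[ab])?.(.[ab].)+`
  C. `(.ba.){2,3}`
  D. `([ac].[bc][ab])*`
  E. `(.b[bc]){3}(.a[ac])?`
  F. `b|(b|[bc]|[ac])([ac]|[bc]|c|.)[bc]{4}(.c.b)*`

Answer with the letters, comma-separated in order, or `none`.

E

A → no match
B → no match
C → no match
D → no match
E → match
F → no match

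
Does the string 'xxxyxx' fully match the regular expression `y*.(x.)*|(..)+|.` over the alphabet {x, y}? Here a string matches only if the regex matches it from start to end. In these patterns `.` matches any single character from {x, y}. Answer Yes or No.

Yes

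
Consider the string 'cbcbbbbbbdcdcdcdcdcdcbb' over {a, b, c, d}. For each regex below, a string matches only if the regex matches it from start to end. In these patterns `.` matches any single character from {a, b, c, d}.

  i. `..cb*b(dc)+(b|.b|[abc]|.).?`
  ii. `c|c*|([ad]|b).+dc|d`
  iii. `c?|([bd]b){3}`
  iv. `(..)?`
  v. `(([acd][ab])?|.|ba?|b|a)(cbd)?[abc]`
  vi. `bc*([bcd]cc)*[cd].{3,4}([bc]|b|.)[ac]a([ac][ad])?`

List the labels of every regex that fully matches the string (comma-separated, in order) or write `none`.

i

i → match
ii → no match
iii → no match
iv → no match
v → no match
vi → no match — must start with 'b'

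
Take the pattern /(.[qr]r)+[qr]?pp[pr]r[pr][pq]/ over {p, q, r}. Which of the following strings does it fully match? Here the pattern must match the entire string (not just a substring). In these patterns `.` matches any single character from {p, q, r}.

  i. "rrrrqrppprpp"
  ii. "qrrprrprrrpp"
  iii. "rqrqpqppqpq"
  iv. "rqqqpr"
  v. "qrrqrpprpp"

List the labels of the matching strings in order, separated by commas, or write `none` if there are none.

i

i → match
ii → no match
iii → no match
iv → no match
v → no match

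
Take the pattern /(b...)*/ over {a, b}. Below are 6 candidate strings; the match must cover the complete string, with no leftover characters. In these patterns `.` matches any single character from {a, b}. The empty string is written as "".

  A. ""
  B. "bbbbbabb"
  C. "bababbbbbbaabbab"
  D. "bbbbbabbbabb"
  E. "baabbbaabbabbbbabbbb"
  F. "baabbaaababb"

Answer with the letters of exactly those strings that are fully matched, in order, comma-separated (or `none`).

A → match
B → match
C → match
D → match
E → match
F → match

A, B, C, D, E, F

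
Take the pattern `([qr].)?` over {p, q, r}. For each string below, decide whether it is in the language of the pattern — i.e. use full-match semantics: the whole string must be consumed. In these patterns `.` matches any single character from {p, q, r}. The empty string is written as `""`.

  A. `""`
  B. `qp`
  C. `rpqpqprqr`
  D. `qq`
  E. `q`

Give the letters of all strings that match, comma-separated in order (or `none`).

A → match
B → match
C → no match
D → match
E → no match

A, B, D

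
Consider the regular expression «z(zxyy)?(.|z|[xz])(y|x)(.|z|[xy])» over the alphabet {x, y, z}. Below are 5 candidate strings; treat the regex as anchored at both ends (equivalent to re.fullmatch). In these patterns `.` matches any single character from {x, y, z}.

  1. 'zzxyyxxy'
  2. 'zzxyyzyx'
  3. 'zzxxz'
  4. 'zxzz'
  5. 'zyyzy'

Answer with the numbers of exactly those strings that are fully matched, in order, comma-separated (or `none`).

1 → match
2 → match
3 → no match
4 → no match
5 → no match

1, 2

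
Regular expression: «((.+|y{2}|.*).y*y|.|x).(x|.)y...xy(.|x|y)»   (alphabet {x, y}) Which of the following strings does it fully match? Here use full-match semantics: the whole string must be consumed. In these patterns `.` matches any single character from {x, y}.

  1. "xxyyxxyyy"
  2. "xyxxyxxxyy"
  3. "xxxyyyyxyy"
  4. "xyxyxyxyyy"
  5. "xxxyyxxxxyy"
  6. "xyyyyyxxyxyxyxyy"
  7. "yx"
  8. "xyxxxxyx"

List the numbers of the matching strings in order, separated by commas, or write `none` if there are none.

1 → no match
2 → no match
3 → match
4 → no match
5 → no match
6 → no match
7 → no match
8 → no match

3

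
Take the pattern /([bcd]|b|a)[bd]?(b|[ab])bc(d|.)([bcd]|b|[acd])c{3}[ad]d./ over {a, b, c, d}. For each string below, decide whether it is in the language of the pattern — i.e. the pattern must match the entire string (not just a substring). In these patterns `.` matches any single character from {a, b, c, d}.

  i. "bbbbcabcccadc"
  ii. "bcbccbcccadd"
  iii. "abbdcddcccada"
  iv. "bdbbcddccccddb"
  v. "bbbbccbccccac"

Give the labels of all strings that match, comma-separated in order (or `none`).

i

i → match
ii. "bcbccbcccadd" → no match
iii → no match
iv → no match
v → no match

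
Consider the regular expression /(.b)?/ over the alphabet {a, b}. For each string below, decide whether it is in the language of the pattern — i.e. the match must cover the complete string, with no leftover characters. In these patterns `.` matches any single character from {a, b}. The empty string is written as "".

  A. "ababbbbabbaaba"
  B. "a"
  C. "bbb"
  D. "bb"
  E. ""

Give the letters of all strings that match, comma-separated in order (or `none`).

D, E

A → no match
B → no match
C → no match
D → match
E → match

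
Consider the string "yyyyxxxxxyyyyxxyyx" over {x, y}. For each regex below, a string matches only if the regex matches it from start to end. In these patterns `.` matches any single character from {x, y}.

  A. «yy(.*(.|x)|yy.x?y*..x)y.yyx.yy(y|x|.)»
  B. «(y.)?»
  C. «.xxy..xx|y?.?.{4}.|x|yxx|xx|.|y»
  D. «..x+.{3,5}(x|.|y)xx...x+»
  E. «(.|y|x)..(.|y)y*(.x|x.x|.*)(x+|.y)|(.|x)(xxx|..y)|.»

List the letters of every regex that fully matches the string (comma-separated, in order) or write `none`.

A → match
B → no match
C → no match
D → no match
E → match

A, E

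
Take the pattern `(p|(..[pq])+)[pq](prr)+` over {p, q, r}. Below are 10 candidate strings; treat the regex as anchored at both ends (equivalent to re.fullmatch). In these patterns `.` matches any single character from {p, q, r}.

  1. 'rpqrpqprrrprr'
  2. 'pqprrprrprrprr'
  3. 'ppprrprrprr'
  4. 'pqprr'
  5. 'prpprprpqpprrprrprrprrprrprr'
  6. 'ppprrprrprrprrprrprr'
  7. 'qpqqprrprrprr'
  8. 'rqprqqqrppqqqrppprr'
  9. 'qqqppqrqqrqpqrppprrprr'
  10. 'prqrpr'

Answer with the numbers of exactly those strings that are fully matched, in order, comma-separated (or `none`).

1 → no match
2 → match
3 → match
4 → match
5 → match
6 → match
7 → match
8 → match
9 → match
10 → no match — must end with 'prr'

2, 3, 4, 5, 6, 7, 8, 9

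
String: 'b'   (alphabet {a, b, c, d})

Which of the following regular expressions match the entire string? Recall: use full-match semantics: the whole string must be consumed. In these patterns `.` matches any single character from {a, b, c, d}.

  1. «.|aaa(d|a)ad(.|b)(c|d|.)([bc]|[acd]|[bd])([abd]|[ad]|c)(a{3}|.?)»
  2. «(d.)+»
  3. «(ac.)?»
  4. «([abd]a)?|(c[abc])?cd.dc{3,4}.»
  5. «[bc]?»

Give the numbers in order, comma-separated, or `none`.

1, 5

1 → match
2 → no match — must start with 'd'
3 → no match
4 → no match
5 → match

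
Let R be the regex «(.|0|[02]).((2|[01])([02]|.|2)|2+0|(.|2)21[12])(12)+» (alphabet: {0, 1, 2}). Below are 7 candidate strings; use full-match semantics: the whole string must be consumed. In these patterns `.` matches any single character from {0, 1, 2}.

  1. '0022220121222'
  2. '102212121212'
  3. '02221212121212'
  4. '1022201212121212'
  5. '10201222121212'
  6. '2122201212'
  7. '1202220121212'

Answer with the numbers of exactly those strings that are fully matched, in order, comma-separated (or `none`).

1 → no match — must end with '12'
2 → match
3 → match
4 → match
5 → no match
6 → match
7 → no match

2, 3, 4, 6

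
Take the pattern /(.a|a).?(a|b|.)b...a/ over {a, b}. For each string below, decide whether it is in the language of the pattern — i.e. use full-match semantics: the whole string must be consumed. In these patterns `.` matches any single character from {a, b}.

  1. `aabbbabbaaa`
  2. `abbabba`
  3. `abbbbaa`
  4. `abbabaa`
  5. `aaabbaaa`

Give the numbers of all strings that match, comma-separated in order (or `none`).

2, 3, 4, 5

1 → no match
2 → match
3 → match
4 → match
5 → match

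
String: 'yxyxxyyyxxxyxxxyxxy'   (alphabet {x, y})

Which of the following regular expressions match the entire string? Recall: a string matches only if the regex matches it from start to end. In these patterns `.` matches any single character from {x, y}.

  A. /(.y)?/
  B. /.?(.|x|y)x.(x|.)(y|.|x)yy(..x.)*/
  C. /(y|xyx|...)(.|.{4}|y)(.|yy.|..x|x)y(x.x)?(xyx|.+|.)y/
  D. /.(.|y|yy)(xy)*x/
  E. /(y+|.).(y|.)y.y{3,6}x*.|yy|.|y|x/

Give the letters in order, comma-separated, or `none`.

A → no match
B → match
C → match
D → no match — must end with 'x'
E → no match

B, C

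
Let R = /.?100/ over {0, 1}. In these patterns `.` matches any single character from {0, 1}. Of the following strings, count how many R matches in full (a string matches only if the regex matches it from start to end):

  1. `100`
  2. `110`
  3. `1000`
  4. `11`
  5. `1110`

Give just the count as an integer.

1 → match
2 → no match — must end with `100`
3 → no match — must end with `100`
4 → no match — must end with `100`
5 → no match — must end with `100`
Total matched: 1

1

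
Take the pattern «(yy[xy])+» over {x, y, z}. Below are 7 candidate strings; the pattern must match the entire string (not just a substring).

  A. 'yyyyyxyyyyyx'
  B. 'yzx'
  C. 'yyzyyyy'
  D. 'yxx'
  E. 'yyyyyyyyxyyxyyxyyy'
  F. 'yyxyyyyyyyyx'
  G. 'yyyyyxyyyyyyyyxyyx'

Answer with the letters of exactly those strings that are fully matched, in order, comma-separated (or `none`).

A → match
B → no match — must start with 'yy'
C → no match
D → no match — must start with 'yy'
E → match
F → match
G → match

A, E, F, G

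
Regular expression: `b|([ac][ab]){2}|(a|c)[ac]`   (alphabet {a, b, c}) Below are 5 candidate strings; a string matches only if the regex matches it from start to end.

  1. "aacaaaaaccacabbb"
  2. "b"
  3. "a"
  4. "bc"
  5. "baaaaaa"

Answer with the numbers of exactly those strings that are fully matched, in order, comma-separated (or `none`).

1 → no match
2 → match
3 → no match
4 → no match
5 → no match

2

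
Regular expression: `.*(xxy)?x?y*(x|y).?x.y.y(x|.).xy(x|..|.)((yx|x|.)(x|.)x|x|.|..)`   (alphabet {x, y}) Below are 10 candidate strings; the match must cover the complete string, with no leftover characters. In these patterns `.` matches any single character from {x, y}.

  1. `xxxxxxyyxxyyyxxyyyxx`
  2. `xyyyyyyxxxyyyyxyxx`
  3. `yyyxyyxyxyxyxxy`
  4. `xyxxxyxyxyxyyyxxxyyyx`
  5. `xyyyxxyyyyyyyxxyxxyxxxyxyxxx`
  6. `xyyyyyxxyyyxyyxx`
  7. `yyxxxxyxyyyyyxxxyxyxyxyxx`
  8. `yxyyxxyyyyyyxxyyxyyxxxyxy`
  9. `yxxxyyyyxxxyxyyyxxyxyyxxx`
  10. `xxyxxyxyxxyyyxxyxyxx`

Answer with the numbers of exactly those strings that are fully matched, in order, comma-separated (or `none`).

1 → no match
2 → no match
3 → match
4 → no match
5 → no match
6 → no match
7 → match
8 → no match
9 → no match
10 → no match

3, 7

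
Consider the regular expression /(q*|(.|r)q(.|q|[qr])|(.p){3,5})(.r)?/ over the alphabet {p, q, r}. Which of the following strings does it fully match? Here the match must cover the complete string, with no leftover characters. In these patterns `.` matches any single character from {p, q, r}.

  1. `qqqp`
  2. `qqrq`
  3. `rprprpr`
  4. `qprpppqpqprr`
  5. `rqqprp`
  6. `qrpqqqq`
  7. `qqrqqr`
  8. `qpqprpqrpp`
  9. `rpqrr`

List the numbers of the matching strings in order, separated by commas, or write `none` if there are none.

4

1 → no match
2 → no match
3 → no match
4 → match
5 → no match
6 → no match
7 → no match
8 → no match
9 → no match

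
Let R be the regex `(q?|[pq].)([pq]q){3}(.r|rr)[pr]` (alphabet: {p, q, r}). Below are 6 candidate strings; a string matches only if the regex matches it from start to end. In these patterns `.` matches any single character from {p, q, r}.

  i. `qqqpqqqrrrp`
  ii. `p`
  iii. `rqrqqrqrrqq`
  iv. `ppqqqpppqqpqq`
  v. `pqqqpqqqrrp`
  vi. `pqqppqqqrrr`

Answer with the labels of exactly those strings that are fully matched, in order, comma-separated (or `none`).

v

i → no match
ii → no match
iii → no match
iv → no match
v → match
vi → no match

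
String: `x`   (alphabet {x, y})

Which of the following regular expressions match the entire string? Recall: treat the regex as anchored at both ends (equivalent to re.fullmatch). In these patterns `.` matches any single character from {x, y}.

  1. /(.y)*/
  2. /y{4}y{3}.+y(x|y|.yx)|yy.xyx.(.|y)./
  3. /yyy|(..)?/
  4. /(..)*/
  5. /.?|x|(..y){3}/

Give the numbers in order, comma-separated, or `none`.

5

1 → no match
2 → no match
3 → no match
4 → no match
5 → match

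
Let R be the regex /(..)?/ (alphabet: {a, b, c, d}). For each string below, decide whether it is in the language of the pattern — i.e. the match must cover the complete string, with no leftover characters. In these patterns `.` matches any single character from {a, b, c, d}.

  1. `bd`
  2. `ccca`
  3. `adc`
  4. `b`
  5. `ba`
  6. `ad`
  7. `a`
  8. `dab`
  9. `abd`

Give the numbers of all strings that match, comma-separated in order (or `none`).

1, 5, 6

1 → match
2 → no match
3 → no match
4 → no match
5 → match
6 → match
7 → no match
8 → no match
9 → no match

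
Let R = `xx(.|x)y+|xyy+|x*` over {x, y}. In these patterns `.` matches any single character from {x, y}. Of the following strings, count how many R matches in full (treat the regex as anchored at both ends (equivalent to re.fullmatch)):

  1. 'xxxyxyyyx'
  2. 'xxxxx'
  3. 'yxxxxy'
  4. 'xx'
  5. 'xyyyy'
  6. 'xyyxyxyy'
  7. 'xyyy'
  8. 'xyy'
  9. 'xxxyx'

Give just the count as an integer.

1 → no match
2 → match
3 → no match
4 → match
5 → match
6 → no match
7 → match
8 → match
9 → no match
Total matched: 5

5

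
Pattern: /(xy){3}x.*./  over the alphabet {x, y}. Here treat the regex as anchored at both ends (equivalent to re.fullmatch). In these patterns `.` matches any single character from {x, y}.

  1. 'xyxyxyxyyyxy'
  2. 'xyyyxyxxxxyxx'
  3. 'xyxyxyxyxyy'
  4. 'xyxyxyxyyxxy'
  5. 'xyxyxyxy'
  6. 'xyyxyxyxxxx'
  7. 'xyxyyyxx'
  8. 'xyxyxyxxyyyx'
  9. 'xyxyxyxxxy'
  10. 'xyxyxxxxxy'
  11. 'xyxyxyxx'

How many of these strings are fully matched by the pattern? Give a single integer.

1 → match
2 → no match
3 → match
4 → match
5 → match
6 → no match
7 → no match
8 → match
9 → match
10 → no match
11 → match
Total matched: 7

7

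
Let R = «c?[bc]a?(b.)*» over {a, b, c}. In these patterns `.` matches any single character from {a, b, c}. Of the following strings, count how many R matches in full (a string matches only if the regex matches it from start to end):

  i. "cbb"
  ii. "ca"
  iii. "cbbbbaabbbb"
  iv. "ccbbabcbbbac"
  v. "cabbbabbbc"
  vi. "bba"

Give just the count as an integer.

4

i → match
ii → match
iii → no match
iv → no match
v → match
vi → match
Total matched: 4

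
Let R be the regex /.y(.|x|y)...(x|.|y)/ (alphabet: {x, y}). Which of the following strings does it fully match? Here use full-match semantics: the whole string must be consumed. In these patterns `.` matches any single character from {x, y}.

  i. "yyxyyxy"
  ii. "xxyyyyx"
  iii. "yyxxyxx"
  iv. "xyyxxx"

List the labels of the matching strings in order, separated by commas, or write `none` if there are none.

i, iii

i → match
ii → no match
iii → match
iv → no match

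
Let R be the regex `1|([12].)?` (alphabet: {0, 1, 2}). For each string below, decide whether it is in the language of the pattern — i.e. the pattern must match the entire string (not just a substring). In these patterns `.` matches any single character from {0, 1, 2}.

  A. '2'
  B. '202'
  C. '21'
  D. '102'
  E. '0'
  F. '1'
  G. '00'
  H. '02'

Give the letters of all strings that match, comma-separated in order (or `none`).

C, F

A → no match
B → no match
C → match
D → no match
E → no match
F → match
G → no match
H → no match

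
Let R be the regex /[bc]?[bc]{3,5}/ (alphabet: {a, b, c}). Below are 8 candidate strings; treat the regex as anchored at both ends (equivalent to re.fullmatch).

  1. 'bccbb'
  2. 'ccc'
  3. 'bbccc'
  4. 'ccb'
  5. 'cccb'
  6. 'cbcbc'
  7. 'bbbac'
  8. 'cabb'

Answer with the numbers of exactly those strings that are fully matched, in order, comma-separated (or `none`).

1. 'bccbb' → match
2. 'ccc' → match
3. 'bbccc' → match
4. 'ccb' → match
5. 'cccb' → match
6. 'cbcbc' → match
7. 'bbbac' → no match
8. 'cabb' → no match

1, 2, 3, 4, 5, 6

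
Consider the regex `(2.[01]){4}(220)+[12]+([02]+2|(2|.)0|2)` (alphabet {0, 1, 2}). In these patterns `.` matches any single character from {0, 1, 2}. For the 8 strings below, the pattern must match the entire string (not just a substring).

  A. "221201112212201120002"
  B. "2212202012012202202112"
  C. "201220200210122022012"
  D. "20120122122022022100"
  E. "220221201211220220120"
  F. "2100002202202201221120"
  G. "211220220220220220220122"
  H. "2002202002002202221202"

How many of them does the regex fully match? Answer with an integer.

A → no match
B → match
C → no match
D → match
E → match
F → no match
G → match
H → match
Total matched: 5

5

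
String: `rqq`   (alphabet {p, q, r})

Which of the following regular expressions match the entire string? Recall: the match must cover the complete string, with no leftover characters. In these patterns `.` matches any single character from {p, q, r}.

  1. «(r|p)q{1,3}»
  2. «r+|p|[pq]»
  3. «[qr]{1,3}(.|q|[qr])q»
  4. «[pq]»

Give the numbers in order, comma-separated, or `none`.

1 → match
2 → no match
3 → match
4 → no match

1, 3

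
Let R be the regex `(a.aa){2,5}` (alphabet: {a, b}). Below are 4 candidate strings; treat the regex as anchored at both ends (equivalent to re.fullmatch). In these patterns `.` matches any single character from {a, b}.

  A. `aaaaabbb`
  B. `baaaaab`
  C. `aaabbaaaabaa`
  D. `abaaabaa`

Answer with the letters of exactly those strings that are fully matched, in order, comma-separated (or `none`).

D

A → no match — must end with `aa`
B → no match — must start with `a`
C → no match
D → match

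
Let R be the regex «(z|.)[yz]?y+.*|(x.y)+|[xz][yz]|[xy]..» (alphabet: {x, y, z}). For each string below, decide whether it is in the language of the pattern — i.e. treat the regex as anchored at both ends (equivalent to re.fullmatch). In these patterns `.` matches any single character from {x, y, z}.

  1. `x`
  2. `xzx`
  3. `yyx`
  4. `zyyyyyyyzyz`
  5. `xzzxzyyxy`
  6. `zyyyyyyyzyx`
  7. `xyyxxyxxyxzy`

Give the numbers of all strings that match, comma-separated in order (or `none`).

2, 3, 4, 6, 7

1. `x` → no match
2. `xzx` → match
3. `yyx` → match
4. `zyyyyyyyzyz` → match
5. `xzzxzyyxy` → no match
6. `zyyyyyyyzyx` → match
7. `xyyxxyxxyxzy` → match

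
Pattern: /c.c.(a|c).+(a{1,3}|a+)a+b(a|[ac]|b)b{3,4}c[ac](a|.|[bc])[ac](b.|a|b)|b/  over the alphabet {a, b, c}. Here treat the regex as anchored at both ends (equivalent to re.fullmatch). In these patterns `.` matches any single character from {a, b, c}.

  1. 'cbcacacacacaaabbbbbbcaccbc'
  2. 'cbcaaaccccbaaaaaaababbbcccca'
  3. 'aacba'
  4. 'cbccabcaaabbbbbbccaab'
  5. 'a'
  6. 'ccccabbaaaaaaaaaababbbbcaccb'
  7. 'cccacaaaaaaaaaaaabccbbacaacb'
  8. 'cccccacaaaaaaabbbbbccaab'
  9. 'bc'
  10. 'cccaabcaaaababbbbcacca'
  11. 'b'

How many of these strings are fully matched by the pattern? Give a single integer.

1 → match
2 → match
3 → no match
4 → match
5 → no match
6 → match
7 → no match
8 → match
9 → no match
10 → match
11 → match
Total matched: 7

7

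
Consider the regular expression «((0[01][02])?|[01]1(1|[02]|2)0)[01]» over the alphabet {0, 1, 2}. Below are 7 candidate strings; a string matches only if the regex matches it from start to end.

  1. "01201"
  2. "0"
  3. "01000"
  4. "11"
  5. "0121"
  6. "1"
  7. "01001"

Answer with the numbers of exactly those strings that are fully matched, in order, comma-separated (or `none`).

1, 2, 3, 5, 6, 7

1 → match
2 → match
3 → match
4 → no match
5 → match
6 → match
7 → match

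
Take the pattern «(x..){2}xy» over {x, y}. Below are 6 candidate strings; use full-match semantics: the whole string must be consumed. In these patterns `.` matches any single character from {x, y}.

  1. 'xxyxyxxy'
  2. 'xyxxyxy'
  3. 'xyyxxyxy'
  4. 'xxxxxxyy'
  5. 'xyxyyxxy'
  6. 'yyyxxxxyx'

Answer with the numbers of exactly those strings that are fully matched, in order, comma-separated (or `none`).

1 → match
2 → no match
3 → match
4 → no match — must end with 'xy'
5 → no match
6 → no match — must start with 'x'

1, 3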